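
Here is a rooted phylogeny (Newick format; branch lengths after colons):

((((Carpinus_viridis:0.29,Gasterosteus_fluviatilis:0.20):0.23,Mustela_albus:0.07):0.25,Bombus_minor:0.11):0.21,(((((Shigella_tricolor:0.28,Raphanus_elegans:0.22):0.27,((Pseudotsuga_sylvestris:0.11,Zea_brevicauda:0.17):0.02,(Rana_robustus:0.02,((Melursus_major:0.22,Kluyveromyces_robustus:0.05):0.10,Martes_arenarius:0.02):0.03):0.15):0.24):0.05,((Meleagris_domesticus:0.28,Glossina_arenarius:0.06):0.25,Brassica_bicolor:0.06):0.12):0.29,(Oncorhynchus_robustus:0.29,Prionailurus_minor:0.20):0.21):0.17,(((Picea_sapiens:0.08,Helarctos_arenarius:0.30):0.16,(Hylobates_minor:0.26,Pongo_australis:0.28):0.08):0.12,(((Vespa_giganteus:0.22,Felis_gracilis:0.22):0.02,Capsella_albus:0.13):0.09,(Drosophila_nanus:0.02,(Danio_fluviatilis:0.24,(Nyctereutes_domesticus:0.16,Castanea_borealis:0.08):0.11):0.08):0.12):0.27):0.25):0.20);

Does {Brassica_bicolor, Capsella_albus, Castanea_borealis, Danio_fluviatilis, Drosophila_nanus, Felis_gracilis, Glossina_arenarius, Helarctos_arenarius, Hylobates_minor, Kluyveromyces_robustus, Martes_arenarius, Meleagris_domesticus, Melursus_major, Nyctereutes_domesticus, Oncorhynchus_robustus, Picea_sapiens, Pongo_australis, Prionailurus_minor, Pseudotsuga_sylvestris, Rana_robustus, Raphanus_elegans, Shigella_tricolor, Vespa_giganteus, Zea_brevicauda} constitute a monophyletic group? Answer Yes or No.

Yes

The most recent common ancestor of these taxa subtends (((((Shigella_tricolor,Raphanus_elegans),((Pseudotsuga_sylvestris,Zea_brevicauda),(Rana_robustus,((Melursus_major,Kluyveromyces_robustus),Martes_arenarius)))),((Meleagris_domesticus,Glossina_arenarius),Brassica_bicolor)),(Oncorhynchus_robustus,Prionailurus_minor)),(((Picea_sapiens,Helarctos_arenarius),(Hylobates_minor,Pongo_australis)),(((Vespa_giganteus,Felis_gracilis),Capsella_albus),(Drosophila_nanus,(Danio_fluviatilis,(Nyctereutes_domesticus,Castanea_borealis)))))).
That clade has exactly 24 tips — every listed taxon and nothing else — so the group is monophyletic.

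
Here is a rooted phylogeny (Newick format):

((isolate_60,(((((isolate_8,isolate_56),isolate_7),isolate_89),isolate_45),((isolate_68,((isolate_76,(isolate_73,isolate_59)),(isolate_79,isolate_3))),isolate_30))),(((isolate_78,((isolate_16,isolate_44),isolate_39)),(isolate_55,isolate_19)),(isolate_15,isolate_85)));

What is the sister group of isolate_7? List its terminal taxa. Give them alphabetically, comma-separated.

isolate_7 attaches to the tree at the node subtending ((isolate_8,isolate_56),isolate_7).
The other lineage descending from that same node — the sister group — is (isolate_8,isolate_56); its 2 tips in alphabetical order are the answer.

isolate_56, isolate_8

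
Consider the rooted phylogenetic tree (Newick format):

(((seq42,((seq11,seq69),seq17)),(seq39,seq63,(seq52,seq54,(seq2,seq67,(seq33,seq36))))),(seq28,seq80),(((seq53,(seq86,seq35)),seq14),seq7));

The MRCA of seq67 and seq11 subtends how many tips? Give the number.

The MRCA of seq67 and seq11 is the node subtending ((seq42,((seq11,seq69),seq17)),(seq39,seq63,(seq52,seq54,(seq2,seq67,(seq33,seq36))))).
That clade contains 12 terminal taxa: seq11, seq17, seq2, seq33, seq36, seq39, seq42, seq52, seq54, seq63, seq67, seq69.

12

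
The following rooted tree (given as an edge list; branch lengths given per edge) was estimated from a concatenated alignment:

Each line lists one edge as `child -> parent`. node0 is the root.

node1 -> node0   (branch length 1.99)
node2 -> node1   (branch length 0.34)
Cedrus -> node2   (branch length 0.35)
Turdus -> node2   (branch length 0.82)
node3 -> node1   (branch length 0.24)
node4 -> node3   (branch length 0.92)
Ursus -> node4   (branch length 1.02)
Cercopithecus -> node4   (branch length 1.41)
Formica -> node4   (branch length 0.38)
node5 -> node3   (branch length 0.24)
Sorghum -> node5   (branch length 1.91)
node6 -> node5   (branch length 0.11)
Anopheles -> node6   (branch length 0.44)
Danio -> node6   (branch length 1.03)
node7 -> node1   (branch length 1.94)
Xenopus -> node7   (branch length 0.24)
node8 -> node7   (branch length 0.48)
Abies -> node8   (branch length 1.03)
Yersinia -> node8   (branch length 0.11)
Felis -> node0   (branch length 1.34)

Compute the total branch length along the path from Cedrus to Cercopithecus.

3.26

The path runs Cedrus → … → MRCA → … → Cercopithecus; the MRCA is the node subtending ((Cedrus,Turdus),((Ursus,Cercopithecus,Formica),(Sorghum,(Anopheles,Danio))),(Xenopus,(Abies,Yersinia))).
Branch lengths along that path: 0.35 + 0.34 + 0.24 + 0.92 + 1.41 = 3.26.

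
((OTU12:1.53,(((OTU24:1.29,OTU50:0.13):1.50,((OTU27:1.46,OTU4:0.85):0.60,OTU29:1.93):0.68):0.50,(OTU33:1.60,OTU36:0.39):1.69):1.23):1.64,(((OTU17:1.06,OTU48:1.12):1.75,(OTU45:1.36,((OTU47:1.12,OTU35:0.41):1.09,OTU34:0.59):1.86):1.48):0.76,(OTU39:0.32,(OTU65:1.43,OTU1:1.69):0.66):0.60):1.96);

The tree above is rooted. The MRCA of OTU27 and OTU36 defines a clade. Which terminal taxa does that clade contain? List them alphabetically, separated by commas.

OTU24, OTU27, OTU29, OTU33, OTU36, OTU4, OTU50

Tracing OTU27: it sits inside (OTU27,OTU4).
Tracing OTU36: it sits inside (OTU33,OTU36).
The smallest clade enclosing both is (((OTU24,OTU50),((OTU27,OTU4),OTU29)),(OTU33,OTU36)); the answer is its 7 terminal taxa in alphabetical order.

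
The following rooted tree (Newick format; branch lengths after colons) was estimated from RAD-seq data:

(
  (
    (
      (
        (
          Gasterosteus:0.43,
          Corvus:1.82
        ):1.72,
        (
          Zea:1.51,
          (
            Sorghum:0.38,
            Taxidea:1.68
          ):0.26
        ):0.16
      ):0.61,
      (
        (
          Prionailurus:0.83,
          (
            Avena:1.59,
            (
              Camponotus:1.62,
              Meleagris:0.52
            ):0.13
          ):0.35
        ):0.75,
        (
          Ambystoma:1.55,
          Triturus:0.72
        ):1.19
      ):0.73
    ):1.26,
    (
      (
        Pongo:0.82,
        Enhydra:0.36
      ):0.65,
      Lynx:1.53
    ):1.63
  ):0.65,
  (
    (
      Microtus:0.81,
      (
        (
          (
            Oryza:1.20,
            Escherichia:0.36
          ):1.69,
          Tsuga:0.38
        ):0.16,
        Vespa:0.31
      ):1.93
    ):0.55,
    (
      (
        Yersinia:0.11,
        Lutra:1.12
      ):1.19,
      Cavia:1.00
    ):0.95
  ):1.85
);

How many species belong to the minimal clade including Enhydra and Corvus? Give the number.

14

The MRCA of Enhydra and Corvus is the node subtending ((((Gasterosteus,Corvus),(Zea,(Sorghum,Taxidea))),((Prionailurus,(Avena,(Camponotus,Meleagris))),(Ambystoma,Triturus))),((Pongo,Enhydra),Lynx)).
That clade contains 14 terminal taxa: Ambystoma, Avena, Camponotus, Corvus, Enhydra, Gasterosteus, Lynx, Meleagris, Pongo, Prionailurus, Sorghum, Taxidea, Triturus, Zea.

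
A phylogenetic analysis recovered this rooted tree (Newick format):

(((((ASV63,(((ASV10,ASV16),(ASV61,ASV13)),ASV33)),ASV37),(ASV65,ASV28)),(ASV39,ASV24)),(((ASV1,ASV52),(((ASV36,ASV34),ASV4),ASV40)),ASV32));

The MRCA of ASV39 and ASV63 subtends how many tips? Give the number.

11

The MRCA of ASV39 and ASV63 is the node subtending ((((ASV63,(((ASV10,ASV16),(ASV61,ASV13)),ASV33)),ASV37),(ASV65,ASV28)),(ASV39,ASV24)).
That clade contains 11 terminal taxa: ASV10, ASV13, ASV16, ASV24, ASV28, ASV33, ASV37, ASV39, ASV61, ASV63, ASV65.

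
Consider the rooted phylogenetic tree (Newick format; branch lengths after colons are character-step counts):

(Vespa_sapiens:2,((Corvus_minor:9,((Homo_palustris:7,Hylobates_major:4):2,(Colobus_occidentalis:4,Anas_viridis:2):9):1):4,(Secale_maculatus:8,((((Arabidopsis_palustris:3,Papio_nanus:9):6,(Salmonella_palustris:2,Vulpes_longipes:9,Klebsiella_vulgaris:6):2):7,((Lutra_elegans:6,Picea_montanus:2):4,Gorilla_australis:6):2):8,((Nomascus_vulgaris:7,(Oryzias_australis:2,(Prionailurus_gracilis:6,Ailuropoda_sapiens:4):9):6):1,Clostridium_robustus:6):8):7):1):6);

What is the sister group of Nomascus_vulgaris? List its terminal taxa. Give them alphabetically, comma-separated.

Ailuropoda_sapiens, Oryzias_australis, Prionailurus_gracilis

Nomascus_vulgaris attaches to the tree at the node subtending (Nomascus_vulgaris,(Oryzias_australis,(Prionailurus_gracilis,Ailuropoda_sapiens))).
The other lineage descending from that same node — the sister group — is (Oryzias_australis,(Prionailurus_gracilis,Ailuropoda_sapiens)); its 3 tips in alphabetical order are the answer.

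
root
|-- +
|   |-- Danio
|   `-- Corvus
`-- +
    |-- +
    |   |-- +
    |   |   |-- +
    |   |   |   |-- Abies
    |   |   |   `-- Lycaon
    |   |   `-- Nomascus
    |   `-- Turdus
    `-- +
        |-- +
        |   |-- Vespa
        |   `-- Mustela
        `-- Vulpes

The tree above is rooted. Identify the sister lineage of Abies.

Abies attaches to the tree at the node subtending (Abies,Lycaon).
The other lineage descending from that same node — the sister group — is the single tip Lycaon.

Lycaon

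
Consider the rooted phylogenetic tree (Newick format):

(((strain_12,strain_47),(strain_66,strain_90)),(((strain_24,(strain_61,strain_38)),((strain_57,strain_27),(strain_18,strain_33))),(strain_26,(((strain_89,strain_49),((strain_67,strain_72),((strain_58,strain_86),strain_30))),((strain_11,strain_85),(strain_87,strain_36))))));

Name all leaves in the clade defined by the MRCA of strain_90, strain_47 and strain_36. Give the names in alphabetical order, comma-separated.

Tracing strain_90: it sits inside (strain_66,strain_90).
Tracing strain_47: it sits inside (strain_12,strain_47).
Tracing strain_36: it sits inside (strain_87,strain_36).
The smallest clade enclosing all 3 is the whole tree (their MRCA is the root), so the answer is all 23 tips in alphabetical order.

strain_11, strain_12, strain_18, strain_24, strain_26, strain_27, strain_30, strain_33, strain_36, strain_38, strain_47, strain_49, strain_57, strain_58, strain_61, strain_66, strain_67, strain_72, strain_85, strain_86, strain_87, strain_89, strain_90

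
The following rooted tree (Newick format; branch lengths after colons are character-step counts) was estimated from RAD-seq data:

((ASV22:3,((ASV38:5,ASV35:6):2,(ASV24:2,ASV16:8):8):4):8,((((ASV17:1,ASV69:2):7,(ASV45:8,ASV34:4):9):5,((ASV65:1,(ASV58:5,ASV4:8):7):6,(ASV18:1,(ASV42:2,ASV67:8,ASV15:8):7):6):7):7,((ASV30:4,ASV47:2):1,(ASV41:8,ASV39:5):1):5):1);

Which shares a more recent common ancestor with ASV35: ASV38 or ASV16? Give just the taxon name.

ASV38

The MRCA of ASV35 and ASV38 subtends (ASV38,ASV35) (2 taxa).
The MRCA of ASV35 and ASV16 subtends ((ASV38,ASV35),(ASV24,ASV16)) (4 taxa).
The first is nested inside the second, so ASV35 shares a more recent common ancestor with ASV38.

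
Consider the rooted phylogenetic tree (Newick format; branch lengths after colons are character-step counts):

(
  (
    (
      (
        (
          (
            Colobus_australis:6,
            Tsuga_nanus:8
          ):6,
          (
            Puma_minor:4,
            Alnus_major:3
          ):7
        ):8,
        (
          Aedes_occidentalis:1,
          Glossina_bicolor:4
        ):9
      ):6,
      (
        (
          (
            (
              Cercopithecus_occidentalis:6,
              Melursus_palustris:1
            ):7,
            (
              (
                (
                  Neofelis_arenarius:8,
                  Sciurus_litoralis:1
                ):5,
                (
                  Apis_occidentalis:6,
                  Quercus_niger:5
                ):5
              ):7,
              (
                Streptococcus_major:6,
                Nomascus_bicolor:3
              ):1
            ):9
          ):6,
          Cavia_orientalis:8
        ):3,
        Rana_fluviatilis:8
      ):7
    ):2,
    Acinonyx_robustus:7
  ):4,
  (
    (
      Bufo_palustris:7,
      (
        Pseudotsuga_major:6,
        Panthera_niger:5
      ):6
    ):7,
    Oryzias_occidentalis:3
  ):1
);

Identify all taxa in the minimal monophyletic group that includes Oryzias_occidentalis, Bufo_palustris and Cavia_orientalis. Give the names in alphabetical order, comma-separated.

Acinonyx_robustus, Aedes_occidentalis, Alnus_major, Apis_occidentalis, Bufo_palustris, Cavia_orientalis, Cercopithecus_occidentalis, Colobus_australis, Glossina_bicolor, Melursus_palustris, Neofelis_arenarius, Nomascus_bicolor, Oryzias_occidentalis, Panthera_niger, Pseudotsuga_major, Puma_minor, Quercus_niger, Rana_fluviatilis, Sciurus_litoralis, Streptococcus_major, Tsuga_nanus

Tracing Oryzias_occidentalis: it sits inside ((Bufo_palustris,(Pseudotsuga_major,Panthera_niger)),Oryzias_occidentalis).
Tracing Bufo_palustris: it sits inside (Bufo_palustris,(Pseudotsuga_major,Panthera_niger)).
Tracing Cavia_orientalis: it sits inside (((Cercopithecus_occidentalis,Melursus_palustris),(((Neofelis_arenarius,Sciurus_litoralis),(Apis_occidentalis,Quercus_niger)),(Streptococcus_major,Nomascus_bicolor))),Cavia_orientalis).
The smallest clade enclosing all 3 is the whole tree (their MRCA is the root), so the answer is all 21 tips in alphabetical order.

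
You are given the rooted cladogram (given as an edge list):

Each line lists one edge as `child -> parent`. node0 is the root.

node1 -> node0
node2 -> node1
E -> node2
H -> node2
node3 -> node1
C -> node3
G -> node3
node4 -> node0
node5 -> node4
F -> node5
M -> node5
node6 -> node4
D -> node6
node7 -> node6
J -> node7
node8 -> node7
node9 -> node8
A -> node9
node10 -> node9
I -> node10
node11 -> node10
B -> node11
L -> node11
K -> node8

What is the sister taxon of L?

B

L attaches to the tree at the node subtending (B,L).
The other lineage descending from that same node — the sister group — is the single tip B.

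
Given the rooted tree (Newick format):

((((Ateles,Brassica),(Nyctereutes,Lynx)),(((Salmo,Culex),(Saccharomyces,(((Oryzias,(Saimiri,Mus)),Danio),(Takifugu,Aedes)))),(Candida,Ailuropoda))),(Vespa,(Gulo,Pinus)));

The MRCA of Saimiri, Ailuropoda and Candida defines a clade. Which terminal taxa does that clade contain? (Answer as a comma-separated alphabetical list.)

Tracing Saimiri: it sits inside (Saimiri,Mus).
Tracing Ailuropoda: it sits inside (Candida,Ailuropoda).
Tracing Candida: it sits inside (Candida,Ailuropoda).
The smallest clade enclosing all 3 is (((Salmo,Culex),(Saccharomyces,(((Oryzias,(Saimiri,Mus)),Danio),(Takifugu,Aedes)))),(Candida,Ailuropoda)); the answer is its 11 terminal taxa in alphabetical order.

Aedes, Ailuropoda, Candida, Culex, Danio, Mus, Oryzias, Saccharomyces, Saimiri, Salmo, Takifugu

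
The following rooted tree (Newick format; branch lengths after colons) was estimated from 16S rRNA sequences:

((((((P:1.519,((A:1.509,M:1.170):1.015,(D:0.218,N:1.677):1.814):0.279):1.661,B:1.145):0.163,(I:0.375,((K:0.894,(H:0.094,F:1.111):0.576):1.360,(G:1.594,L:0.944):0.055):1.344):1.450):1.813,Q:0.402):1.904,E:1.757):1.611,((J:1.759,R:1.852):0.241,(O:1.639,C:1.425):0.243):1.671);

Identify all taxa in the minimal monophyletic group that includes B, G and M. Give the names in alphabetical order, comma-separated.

A, B, D, F, G, H, I, K, L, M, N, P

Tracing B: it sits inside ((P,((A,M),(D,N))),B).
Tracing G: it sits inside (G,L).
Tracing M: it sits inside (A,M).
The smallest clade enclosing all 3 is (((P,((A,M),(D,N))),B),(I,((K,(H,F)),(G,L)))); the answer is its 12 terminal taxa in alphabetical order.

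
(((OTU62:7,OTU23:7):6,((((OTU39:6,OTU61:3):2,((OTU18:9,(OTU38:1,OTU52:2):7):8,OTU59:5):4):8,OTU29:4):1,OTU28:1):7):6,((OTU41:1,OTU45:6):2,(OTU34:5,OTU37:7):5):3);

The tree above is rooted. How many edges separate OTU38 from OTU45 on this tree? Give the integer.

11

The MRCA of OTU38 and OTU45 is the root of the tree.
From OTU38 up to that node: 8 branches. From OTU45 up to the same node: 3 branches. Total: 8 + 3 = 11.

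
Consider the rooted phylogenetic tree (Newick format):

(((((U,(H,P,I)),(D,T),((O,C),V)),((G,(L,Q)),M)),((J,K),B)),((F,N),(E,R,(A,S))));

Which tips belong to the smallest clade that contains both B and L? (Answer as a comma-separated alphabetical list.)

B, C, D, G, H, I, J, K, L, M, O, P, Q, T, U, V

Tracing B: it sits inside ((J,K),B).
Tracing L: it sits inside (L,Q).
The smallest clade enclosing both is ((((U,(H,P,I)),(D,T),((O,C),V)),((G,(L,Q)),M)),((J,K),B)); the answer is its 16 terminal taxa in alphabetical order.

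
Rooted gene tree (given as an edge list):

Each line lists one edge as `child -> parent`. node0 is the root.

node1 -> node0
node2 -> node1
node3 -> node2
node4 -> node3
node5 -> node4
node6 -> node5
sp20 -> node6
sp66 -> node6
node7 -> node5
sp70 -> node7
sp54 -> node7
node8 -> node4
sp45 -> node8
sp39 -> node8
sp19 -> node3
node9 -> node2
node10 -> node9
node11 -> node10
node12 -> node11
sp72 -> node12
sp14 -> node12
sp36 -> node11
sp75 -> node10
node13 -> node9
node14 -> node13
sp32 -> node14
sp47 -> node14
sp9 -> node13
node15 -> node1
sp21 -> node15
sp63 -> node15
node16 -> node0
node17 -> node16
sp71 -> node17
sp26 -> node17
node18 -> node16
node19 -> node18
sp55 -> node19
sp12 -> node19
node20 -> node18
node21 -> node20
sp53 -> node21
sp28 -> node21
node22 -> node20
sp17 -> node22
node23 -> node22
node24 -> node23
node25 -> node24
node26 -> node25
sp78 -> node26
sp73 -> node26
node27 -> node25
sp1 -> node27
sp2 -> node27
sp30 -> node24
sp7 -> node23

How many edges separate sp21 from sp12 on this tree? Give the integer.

7

The MRCA of sp21 and sp12 is the root of the tree.
From sp21 up to that node: 3 branches. From sp12 up to the same node: 4 branches. Total: 3 + 4 = 7.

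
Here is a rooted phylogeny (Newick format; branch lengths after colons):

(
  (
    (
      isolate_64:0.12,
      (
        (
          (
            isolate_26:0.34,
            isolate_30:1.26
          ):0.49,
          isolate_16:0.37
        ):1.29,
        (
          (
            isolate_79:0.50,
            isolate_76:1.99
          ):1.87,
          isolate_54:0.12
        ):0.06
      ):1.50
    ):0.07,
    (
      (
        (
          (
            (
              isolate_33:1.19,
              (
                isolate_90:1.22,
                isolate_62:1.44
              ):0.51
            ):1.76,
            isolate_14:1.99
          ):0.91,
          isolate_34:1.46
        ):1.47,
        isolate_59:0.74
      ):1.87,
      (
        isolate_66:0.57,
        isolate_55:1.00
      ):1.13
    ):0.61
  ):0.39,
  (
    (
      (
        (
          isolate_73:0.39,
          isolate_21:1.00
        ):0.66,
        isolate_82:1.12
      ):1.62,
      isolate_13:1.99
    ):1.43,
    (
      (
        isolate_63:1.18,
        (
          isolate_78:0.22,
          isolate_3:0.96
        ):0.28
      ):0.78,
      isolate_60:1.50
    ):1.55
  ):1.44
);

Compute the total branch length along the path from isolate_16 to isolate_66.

5.54

The path runs isolate_16 → … → MRCA → … → isolate_66; the MRCA is the node subtending ((isolate_64,(((isolate_26,isolate_30),isolate_16),((isolate_79,isolate_76),isolate_54))),(((((isolate_33,(isolate_90,isolate_62)),isolate_14),isolate_34),isolate_59),(isolate_66,isolate_55))).
Branch lengths along that path: 0.37 + 1.29 + 1.50 + 0.07 + 0.61 + 1.13 + 0.57 = 5.54.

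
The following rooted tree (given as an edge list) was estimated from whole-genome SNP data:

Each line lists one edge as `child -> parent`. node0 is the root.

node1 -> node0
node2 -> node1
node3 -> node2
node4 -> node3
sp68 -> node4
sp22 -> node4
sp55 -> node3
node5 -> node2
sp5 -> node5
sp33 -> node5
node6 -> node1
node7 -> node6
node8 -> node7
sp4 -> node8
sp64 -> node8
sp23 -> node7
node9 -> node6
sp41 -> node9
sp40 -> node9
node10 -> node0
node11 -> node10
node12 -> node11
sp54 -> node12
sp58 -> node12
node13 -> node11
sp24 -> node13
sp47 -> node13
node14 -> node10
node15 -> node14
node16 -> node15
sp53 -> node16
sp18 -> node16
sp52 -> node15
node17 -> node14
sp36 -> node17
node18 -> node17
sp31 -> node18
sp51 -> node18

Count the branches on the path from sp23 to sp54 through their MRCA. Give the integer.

8

The MRCA of sp23 and sp54 is the root of the tree.
From sp23 up to that node: 4 branches. From sp54 up to the same node: 4 branches. Total: 4 + 4 = 8.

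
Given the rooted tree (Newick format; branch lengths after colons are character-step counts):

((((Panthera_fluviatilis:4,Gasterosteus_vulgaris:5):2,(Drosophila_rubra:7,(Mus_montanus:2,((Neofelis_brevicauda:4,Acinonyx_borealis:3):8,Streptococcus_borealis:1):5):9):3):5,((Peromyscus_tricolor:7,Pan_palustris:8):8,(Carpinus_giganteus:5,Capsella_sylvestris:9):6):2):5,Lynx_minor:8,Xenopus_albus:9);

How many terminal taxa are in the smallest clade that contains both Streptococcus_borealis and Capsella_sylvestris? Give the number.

11

The MRCA of Streptococcus_borealis and Capsella_sylvestris is the node subtending (((Panthera_fluviatilis,Gasterosteus_vulgaris),(Drosophila_rubra,(Mus_montanus,((Neofelis_brevicauda,Acinonyx_borealis),Streptococcus_borealis)))),((Peromyscus_tricolor,Pan_palustris),(Carpinus_giganteus,Capsella_sylvestris))).
That clade contains 11 terminal taxa: Acinonyx_borealis, Capsella_sylvestris, Carpinus_giganteus, Drosophila_rubra, Gasterosteus_vulgaris, Mus_montanus, Neofelis_brevicauda, Pan_palustris, Panthera_fluviatilis, Peromyscus_tricolor, Streptococcus_borealis.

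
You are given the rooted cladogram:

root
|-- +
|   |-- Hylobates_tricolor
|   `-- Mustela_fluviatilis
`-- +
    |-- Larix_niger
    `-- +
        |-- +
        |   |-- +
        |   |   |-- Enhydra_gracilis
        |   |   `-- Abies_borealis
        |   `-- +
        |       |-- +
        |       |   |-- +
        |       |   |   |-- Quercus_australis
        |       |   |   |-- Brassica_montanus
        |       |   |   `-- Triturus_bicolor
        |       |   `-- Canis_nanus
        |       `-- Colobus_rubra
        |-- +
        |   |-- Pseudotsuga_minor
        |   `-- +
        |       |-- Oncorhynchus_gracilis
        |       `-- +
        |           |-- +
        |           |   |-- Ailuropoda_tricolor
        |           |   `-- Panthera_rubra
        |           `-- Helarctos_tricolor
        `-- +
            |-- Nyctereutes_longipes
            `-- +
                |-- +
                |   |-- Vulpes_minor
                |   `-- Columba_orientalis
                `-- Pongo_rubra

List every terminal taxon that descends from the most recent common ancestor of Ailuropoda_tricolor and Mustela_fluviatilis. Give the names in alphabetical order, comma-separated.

Tracing Ailuropoda_tricolor: it sits inside (Ailuropoda_tricolor,Panthera_rubra).
Tracing Mustela_fluviatilis: it sits inside (Hylobates_tricolor,Mustela_fluviatilis).
The smallest clade enclosing both is the whole tree (their MRCA is the root), so the answer is all 19 tips in alphabetical order.

Abies_borealis, Ailuropoda_tricolor, Brassica_montanus, Canis_nanus, Colobus_rubra, Columba_orientalis, Enhydra_gracilis, Helarctos_tricolor, Hylobates_tricolor, Larix_niger, Mustela_fluviatilis, Nyctereutes_longipes, Oncorhynchus_gracilis, Panthera_rubra, Pongo_rubra, Pseudotsuga_minor, Quercus_australis, Triturus_bicolor, Vulpes_minor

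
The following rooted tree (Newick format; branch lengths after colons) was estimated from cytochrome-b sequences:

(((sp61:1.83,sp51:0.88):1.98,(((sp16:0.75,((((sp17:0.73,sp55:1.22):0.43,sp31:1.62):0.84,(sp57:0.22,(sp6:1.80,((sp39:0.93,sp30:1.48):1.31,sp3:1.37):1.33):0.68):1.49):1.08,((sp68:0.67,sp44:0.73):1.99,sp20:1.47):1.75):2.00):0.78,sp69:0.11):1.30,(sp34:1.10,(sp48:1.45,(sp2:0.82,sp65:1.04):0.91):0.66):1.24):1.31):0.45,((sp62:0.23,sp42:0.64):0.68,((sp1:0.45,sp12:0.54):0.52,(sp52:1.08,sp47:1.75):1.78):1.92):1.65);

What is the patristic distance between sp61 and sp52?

The path runs sp61 → … → MRCA → … → sp52; the MRCA is the root of the tree.
Branch lengths along that path: 1.83 + 1.98 + 0.45 + 1.65 + 1.92 + 1.78 + 1.08 = 10.69.

10.69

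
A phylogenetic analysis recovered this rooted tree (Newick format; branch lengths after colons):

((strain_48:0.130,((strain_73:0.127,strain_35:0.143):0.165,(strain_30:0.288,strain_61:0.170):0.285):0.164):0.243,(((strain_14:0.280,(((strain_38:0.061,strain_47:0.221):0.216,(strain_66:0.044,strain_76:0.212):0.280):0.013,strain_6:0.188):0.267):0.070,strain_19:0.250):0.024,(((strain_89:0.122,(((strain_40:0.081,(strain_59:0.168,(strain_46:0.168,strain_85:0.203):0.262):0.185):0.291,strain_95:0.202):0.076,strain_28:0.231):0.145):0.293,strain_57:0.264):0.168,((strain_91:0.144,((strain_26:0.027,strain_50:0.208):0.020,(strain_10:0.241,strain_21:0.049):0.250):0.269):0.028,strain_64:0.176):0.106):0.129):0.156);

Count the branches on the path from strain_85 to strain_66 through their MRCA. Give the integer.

15

The MRCA of strain_85 and strain_66 is the node subtending (((strain_14,(((strain_38,strain_47),(strain_66,strain_76)),strain_6)),strain_19),(((strain_89,(((strain_40,(strain_59,(strain_46,strain_85))),strain_95),strain_28)),strain_57),((strain_91,((strain_26,strain_50),(strain_10,strain_21))),strain_64))).
From strain_85 up to that node: 9 branches. From strain_66 up to the same node: 6 branches. Total: 9 + 6 = 15.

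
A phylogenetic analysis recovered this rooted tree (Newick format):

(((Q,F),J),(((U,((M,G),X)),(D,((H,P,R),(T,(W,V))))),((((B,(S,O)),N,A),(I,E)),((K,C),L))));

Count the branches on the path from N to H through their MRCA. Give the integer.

The MRCA of N and H is the node subtending (((U,((M,G),X)),(D,((H,P,R),(T,(W,V))))),((((B,(S,O)),N,A),(I,E)),((K,C),L))).
From N up to that node: 4 branches. From H up to the same node: 5 branches. Total: 4 + 5 = 9.

9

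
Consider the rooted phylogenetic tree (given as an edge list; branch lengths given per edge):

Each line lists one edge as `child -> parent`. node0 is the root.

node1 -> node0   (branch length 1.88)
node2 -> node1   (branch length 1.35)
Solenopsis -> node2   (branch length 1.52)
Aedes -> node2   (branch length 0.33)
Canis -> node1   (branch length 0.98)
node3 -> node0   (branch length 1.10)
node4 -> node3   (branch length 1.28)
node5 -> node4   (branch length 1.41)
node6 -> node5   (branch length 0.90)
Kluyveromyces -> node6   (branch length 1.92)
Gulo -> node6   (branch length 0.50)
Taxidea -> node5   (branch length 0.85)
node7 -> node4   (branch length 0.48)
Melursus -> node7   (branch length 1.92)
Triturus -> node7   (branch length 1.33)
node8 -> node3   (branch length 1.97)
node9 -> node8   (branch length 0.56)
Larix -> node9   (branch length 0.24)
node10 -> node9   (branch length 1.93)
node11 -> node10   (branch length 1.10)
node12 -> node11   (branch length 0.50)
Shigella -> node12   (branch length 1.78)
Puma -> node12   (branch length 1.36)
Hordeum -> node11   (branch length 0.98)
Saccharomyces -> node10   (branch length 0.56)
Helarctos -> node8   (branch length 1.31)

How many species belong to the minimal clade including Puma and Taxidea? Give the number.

11

The MRCA of Puma and Taxidea is the node subtending ((((Kluyveromyces,Gulo),Taxidea),(Melursus,Triturus)),((Larix,(((Shigella,Puma),Hordeum),Saccharomyces)),Helarctos)).
That clade contains 11 terminal taxa: Gulo, Helarctos, Hordeum, Kluyveromyces, Larix, Melursus, Puma, Saccharomyces, Shigella, Taxidea, Triturus.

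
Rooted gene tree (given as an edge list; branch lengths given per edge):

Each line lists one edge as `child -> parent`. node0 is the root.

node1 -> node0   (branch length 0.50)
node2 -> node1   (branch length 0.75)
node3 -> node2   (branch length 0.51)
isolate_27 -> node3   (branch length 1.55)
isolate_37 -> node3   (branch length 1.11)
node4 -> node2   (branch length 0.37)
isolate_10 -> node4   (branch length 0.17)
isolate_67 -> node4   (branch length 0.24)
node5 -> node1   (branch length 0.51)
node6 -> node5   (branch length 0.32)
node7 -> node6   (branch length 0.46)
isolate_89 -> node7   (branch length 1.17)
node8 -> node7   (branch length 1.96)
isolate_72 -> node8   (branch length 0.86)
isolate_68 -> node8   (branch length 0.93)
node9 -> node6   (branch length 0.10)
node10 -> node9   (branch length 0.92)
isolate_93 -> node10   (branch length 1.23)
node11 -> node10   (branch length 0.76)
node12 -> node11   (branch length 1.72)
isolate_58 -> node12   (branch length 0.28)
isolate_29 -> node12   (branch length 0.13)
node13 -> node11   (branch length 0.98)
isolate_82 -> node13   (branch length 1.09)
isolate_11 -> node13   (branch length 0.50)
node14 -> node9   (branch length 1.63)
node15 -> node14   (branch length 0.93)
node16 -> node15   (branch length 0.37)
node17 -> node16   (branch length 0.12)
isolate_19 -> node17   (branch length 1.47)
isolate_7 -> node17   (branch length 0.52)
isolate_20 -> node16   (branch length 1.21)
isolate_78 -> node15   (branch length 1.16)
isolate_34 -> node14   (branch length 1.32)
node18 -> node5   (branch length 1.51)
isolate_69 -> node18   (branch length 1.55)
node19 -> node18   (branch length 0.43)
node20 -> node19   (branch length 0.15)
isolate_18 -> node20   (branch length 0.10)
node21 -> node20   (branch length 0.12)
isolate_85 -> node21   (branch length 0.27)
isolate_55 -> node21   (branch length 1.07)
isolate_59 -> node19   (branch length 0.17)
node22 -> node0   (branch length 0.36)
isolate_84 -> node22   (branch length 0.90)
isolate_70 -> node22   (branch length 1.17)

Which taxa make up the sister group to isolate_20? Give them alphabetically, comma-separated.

isolate_19, isolate_7

isolate_20 attaches to the tree at the node subtending ((isolate_19,isolate_7),isolate_20).
The other lineage descending from that same node — the sister group — is (isolate_19,isolate_7); its 2 tips in alphabetical order are the answer.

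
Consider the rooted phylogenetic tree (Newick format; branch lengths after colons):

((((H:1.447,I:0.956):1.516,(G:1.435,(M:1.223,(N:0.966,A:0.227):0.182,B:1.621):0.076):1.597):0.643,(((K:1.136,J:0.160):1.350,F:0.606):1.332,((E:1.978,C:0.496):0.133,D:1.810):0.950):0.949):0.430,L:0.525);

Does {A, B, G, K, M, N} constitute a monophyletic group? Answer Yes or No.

The MRCA of the listed taxa subtends (((H,I),(G,(M,(N,A),B))),(((K,J),F),((E,C),D))).
That clade also contains C, D, E, F, H, I, J, which are not in the proposed group, so the group is not monophyletic.

No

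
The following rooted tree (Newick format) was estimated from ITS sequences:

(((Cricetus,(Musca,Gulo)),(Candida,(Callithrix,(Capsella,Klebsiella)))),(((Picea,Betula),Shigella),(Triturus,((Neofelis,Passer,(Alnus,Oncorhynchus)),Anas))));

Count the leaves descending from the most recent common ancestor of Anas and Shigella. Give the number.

The MRCA of Anas and Shigella is the node subtending (((Picea,Betula),Shigella),(Triturus,((Neofelis,Passer,(Alnus,Oncorhynchus)),Anas))).
That clade contains 9 terminal taxa: Alnus, Anas, Betula, Neofelis, Oncorhynchus, Passer, Picea, Shigella, Triturus.

9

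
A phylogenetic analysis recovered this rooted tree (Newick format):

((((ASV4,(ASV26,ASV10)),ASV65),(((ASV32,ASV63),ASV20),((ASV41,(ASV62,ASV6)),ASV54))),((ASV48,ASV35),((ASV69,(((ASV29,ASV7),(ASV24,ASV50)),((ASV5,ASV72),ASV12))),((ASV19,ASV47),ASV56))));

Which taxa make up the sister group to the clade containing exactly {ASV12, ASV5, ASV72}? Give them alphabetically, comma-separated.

ASV24, ASV29, ASV50, ASV7

The clade containing exactly {ASV12, ASV5, ASV72} attaches to the tree at the node subtending (((ASV29,ASV7),(ASV24,ASV50)),((ASV5,ASV72),ASV12)).
The other lineage descending from that same node — the sister group — is ((ASV29,ASV7),(ASV24,ASV50)); its 4 tips in alphabetical order are the answer.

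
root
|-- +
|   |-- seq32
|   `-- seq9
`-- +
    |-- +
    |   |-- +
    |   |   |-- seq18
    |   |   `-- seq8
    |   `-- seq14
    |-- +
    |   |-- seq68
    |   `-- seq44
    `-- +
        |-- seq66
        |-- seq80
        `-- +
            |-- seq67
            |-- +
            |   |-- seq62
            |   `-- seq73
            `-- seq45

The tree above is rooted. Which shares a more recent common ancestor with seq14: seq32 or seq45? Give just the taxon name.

The MRCA of seq14 and seq45 subtends (((seq18,seq8),seq14),(seq68,seq44),(seq66,seq80,(seq67,(seq62,seq73),seq45))) (11 taxa).
The MRCA of seq14 and seq32 is the root, subtending the entire tree (13 taxa).
The first is nested inside the second, so seq14 shares a more recent common ancestor with seq45.

seq45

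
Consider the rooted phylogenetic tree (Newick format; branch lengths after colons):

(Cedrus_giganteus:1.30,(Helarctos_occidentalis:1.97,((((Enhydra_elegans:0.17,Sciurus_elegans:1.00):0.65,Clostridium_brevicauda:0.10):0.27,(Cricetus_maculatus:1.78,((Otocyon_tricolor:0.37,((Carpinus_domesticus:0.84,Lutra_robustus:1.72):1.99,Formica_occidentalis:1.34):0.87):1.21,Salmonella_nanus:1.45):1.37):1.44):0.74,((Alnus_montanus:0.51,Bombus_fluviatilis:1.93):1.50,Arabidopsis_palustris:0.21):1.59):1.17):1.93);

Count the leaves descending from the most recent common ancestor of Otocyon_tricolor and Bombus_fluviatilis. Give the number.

The MRCA of Otocyon_tricolor and Bombus_fluviatilis is the node subtending ((((Enhydra_elegans,Sciurus_elegans),Clostridium_brevicauda),(Cricetus_maculatus,((Otocyon_tricolor,((Carpinus_domesticus,Lutra_robustus),Formica_occidentalis)),Salmonella_nanus))),((Alnus_montanus,Bombus_fluviatilis),Arabidopsis_palustris)).
That clade contains 12 terminal taxa: Alnus_montanus, Arabidopsis_palustris, Bombus_fluviatilis, Carpinus_domesticus, Clostridium_brevicauda, Cricetus_maculatus, Enhydra_elegans, Formica_occidentalis, Lutra_robustus, Otocyon_tricolor, Salmonella_nanus, Sciurus_elegans.

12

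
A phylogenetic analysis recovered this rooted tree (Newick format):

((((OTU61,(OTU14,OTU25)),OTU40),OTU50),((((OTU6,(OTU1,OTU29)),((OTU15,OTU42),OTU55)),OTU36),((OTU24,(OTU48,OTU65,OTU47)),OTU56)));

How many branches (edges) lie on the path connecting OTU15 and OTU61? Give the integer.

The MRCA of OTU15 and OTU61 is the root of the tree.
From OTU15 up to that node: 6 branches. From OTU61 up to the same node: 4 branches. Total: 6 + 4 = 10.

10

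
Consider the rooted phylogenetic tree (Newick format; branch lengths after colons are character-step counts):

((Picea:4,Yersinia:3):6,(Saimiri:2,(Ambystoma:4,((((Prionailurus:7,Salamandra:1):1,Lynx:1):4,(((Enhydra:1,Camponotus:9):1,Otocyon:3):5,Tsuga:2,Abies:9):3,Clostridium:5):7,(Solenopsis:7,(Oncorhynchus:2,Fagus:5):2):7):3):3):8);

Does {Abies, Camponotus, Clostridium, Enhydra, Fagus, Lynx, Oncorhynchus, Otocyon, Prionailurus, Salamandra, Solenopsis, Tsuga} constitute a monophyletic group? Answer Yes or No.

Yes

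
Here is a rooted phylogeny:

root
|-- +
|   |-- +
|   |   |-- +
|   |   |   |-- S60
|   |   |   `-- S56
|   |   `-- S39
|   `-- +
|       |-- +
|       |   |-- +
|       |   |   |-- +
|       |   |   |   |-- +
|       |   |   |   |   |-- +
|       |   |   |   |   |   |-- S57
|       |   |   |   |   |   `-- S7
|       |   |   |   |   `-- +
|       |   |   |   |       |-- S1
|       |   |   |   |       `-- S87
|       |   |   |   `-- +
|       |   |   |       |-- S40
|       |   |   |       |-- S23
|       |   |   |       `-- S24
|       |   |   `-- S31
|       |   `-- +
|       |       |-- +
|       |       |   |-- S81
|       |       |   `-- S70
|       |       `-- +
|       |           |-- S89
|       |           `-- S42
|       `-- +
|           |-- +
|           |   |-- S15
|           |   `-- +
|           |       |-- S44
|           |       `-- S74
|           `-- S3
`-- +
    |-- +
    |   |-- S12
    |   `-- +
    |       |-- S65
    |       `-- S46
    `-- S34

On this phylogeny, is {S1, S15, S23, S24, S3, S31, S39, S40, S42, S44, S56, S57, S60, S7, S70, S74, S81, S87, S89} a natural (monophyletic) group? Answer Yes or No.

Yes

The most recent common ancestor of these taxa subtends (((S60,S56),S39),((((((S57,S7),(S1,S87)),(S40,S23,S24)),S31),((S81,S70),(S89,S42))),((S15,(S44,S74)),S3))).
That clade has exactly 19 tips — every listed taxon and nothing else — so the group is monophyletic.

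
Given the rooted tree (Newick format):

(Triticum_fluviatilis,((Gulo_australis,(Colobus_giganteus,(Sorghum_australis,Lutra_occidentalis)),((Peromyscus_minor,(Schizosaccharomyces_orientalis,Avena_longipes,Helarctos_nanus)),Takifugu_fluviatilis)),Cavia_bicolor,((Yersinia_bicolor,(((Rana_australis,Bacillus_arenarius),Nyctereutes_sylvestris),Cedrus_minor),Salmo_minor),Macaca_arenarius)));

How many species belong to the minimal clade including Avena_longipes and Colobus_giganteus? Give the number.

9

The MRCA of Avena_longipes and Colobus_giganteus is the node subtending (Gulo_australis,(Colobus_giganteus,(Sorghum_australis,Lutra_occidentalis)),((Peromyscus_minor,(Schizosaccharomyces_orientalis,Avena_longipes,Helarctos_nanus)),Takifugu_fluviatilis)).
That clade contains 9 terminal taxa: Avena_longipes, Colobus_giganteus, Gulo_australis, Helarctos_nanus, Lutra_occidentalis, Peromyscus_minor, Schizosaccharomyces_orientalis, Sorghum_australis, Takifugu_fluviatilis.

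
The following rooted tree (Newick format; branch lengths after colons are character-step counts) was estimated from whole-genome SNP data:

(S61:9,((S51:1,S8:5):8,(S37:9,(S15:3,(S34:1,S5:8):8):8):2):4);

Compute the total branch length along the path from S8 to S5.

The path runs S8 → … → MRCA → … → S5; the MRCA is the node subtending ((S51,S8),(S37,(S15,(S34,S5)))).
Branch lengths along that path: 5 + 8 + 2 + 8 + 8 + 8 = 39.

39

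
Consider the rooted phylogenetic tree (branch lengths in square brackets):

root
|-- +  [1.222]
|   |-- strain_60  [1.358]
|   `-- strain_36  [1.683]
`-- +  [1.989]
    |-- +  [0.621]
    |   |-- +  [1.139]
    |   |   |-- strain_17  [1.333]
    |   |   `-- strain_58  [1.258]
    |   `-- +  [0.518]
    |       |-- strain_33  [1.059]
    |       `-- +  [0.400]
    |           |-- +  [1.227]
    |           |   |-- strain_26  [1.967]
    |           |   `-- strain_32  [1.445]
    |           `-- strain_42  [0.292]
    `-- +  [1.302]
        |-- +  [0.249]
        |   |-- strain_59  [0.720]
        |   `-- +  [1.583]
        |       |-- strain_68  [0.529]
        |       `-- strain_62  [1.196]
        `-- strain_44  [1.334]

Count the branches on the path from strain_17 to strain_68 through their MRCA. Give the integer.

7

The MRCA of strain_17 and strain_68 is the node subtending (((strain_17,strain_58),(strain_33,((strain_26,strain_32),strain_42))),((strain_59,(strain_68,strain_62)),strain_44)).
From strain_17 up to that node: 3 branches. From strain_68 up to the same node: 4 branches. Total: 3 + 4 = 7.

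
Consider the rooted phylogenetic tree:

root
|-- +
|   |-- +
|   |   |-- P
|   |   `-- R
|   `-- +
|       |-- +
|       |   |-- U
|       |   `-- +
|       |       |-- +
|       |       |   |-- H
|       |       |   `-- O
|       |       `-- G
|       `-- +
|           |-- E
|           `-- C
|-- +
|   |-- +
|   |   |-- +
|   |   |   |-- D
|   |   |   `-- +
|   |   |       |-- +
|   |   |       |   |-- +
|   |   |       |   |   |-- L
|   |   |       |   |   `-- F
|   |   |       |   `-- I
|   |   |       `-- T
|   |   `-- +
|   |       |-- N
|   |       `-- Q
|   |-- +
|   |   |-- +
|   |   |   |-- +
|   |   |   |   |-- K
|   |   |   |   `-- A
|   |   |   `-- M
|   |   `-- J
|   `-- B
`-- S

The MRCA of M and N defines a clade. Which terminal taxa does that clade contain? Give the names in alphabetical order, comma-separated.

Tracing M: it sits inside ((K,A),M).
Tracing N: it sits inside (N,Q).
The smallest clade enclosing both is (((D,(((L,F),I),T)),(N,Q)),(((K,A),M),J),B); the answer is its 12 terminal taxa in alphabetical order.

A, B, D, F, I, J, K, L, M, N, Q, T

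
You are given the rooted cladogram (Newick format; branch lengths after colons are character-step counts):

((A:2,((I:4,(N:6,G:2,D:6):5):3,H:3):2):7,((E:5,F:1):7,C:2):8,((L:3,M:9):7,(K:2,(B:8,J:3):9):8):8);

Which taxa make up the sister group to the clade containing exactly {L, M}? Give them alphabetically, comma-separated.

B, J, K

The clade containing exactly {L, M} attaches to the tree at the node subtending ((L,M),(K,(B,J))).
The other lineage descending from that same node — the sister group — is (K,(B,J)); its 3 tips in alphabetical order are the answer.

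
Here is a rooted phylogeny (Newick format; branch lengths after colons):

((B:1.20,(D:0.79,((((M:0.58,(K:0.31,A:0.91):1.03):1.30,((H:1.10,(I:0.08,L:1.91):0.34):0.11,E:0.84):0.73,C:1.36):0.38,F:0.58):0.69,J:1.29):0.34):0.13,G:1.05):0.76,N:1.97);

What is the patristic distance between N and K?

The path runs N → … → MRCA → … → K; the MRCA is the root of the tree.
Branch lengths along that path: 1.97 + 0.76 + 0.13 + 0.34 + 0.69 + 0.38 + 1.30 + 1.03 + 0.31 = 6.91.

6.91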